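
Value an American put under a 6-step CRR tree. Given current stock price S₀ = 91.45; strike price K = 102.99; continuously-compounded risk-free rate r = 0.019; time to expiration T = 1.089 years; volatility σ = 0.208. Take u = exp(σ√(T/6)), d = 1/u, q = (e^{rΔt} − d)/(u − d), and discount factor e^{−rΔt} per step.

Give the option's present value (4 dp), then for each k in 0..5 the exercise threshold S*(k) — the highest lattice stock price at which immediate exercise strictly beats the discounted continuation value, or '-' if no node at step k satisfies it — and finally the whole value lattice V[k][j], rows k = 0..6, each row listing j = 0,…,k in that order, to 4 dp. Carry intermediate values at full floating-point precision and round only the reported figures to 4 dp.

Δt=0.18150  u=1.09266  d=0.91520  q=0.49733  discount=0.99656
step 6 (expiry): payoffs max(K−S,0) = 49.2526 38.8328 26.3925 11.5400 0.0000 0.0000 0.0000
step 5: (k=5,j=0): S=58.7166, (K−S)⁺=44.2734, hold=43.9188 ⇒ V=44.2734 exercise | (k=5,j=1): S=70.1020, (K−S)⁺=32.8880, hold=32.5335 ⇒ V=32.8880 exercise | (k=5,j=2): S=83.6949, (K−S)⁺=19.2951, hold=18.9405 ⇒ V=19.2951 exercise | (k=5,j=3): S=99.9236, (K−S)⁺=3.0664, hold=5.7809 ⇒ V=5.7809 continue | (k=5,j=4): S=119.2991, (K−S)⁺=0.0000, hold=0.0000 ⇒ V=0.0000 continue | (k=5,j=5): S=142.4316, (K−S)⁺=0.0000, hold=0.0000 ⇒ V=0.0000 continue  boundary S*=83.6949
step 4: (k=4,j=0): S=64.1572, (K−S)⁺=38.8328, hold=38.4782 ⇒ V=38.8328 exercise | (k=4,j=1): S=76.5975, (K−S)⁺=26.3925, hold=26.0379 ⇒ V=26.3925 exercise | (k=4,j=2): S=91.4500, (K−S)⁺=11.5400, hold=12.5308 ⇒ V=12.5308 continue | (k=4,j=3): S=109.1824, (K−S)⁺=0.0000, hold=2.8959 ⇒ V=2.8959 continue | (k=4,j=4): S=130.3532, (K−S)⁺=0.0000, hold=0.0000 ⇒ V=0.0000 continue  boundary S*=76.5975
step 3: (k=3,j=0): S=70.1020, (K−S)⁺=32.8880, hold=32.5335 ⇒ V=32.8880 exercise | (k=3,j=1): S=83.6949, (K−S)⁺=19.2951, hold=19.4316 ⇒ V=19.4316 continue | (k=3,j=2): S=99.9236, (K−S)⁺=3.0664, hold=7.7125 ⇒ V=7.7125 continue | (k=3,j=3): S=119.2991, (K−S)⁺=0.0000, hold=1.4507 ⇒ V=1.4507 continue  boundary S*=70.1020
step 2: (k=2,j=0): S=76.5975, (K−S)⁺=26.3925, hold=26.1056 ⇒ V=26.3925 exercise | (k=2,j=1): S=91.4500, (K−S)⁺=11.5400, hold=13.5565 ⇒ V=13.5565 continue | (k=2,j=2): S=109.1824, (K−S)⁺=0.0000, hold=4.5825 ⇒ V=4.5825 continue  boundary S*=76.5975
step 1: (k=1,j=0): S=83.6949, (K−S)⁺=19.2951, hold=19.9399 ⇒ V=19.9399 continue | (k=1,j=1): S=99.9236, (K−S)⁺=3.0664, hold=9.0622 ⇒ V=9.0622 continue  boundary S*=-
step 0: (k=0,j=0): S=91.4500, (K−S)⁺=11.5400, hold=14.4801 ⇒ V=14.4801 continue  boundary S*=-

price = 14.4801
boundary = - - 76.5975 70.1020 76.5975 83.6949
tree:
14.4801
19.9399 9.0622
26.3925 13.5565 4.5825
32.8880 19.4316 7.7125 1.4507
38.8328 26.3925 12.5308 2.8959 0.0000
44.2734 32.8880 19.2951 5.7809 0.0000 0.0000
49.2526 38.8328 26.3925 11.5400 0.0000 0.0000 0.0000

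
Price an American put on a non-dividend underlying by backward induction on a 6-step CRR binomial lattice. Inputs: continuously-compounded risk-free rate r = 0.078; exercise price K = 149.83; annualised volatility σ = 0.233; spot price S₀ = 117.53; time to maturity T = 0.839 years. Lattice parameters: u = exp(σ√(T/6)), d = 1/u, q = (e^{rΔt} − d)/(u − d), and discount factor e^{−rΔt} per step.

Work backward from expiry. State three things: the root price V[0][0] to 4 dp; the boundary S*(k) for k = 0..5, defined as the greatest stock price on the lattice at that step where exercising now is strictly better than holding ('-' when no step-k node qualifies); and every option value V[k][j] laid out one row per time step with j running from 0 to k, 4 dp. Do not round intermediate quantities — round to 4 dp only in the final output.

Δt=0.13983, u=1.09104, d=0.91656, q=0.54109, disc=e^(-rΔt)=0.98915
k=6 terminal: V=max(K-S,0) → 80.1494 66.8849 51.0953 32.3000 9.9268 0.0000 0.0000
k=5: j=0 S=76.0241 intr=73.8059 cont=72.1806 V=73.8059[EX]; j=1 S=90.4962 intr=59.3338 cont=57.7085 V=59.3338[EX]; j=2 S=107.7232 intr=42.1068 cont=40.4815 V=42.1068[EX]; j=3 S=128.2296 intr=21.6004 cont=19.9751 V=21.6004[EX]; j=4 S=152.6396 intr=0.0000 cont=4.5061 V=4.5061[hold]; j=5 S=181.6964 intr=0.0000 cont=0.0000 V=0.0000[hold]  S*(5)=128.2296
k=4: j=0 S=82.9451 intr=66.8849 cont=65.2596 V=66.8849[EX]; j=1 S=98.7347 intr=51.0953 cont=49.4700 V=51.0953[EX]; j=2 S=117.5300 intr=32.3000 cont=30.6747 V=32.3000[EX]; j=3 S=139.9032 intr=9.9268 cont=12.2169 V=12.2169[hold]; j=4 S=166.5355 intr=0.0000 cont=2.0455 V=2.0455[hold]  S*(4)=117.5300
k=3: j=0 S=90.4962 intr=59.3338 cont=57.7085 V=59.3338[EX]; j=1 S=107.7232 intr=42.1068 cont=40.4815 V=42.1068[EX]; j=2 S=128.2296 intr=21.6004 cont=21.2008 V=21.6004[EX]; j=3 S=152.6396 intr=0.0000 cont=6.6405 V=6.6405[hold]  S*(3)=128.2296
k=2: j=0 S=98.7347 intr=51.0953 cont=49.4700 V=51.0953[EX]; j=1 S=117.5300 intr=32.3000 cont=30.6747 V=32.3000[EX]; j=2 S=139.9032 intr=9.9268 cont=13.3593 V=13.3593[hold]  S*(2)=117.5300
k=1: j=0 S=107.7232 intr=42.1068 cont=40.4815 V=42.1068[EX]; j=1 S=128.2296 intr=21.6004 cont=21.8122 V=21.8122[hold]  S*(1)=107.7232
k=0: j=0 S=117.5300 intr=32.3000 cont=30.7881 V=32.3000[EX]  S*(0)=117.5300

price = 32.3000
boundary = 117.5300 107.7232 117.5300 128.2296 117.5300 128.2296
tree:
32.3000
42.1068 21.8122
51.0953 32.3000 13.3593
59.3338 42.1068 21.6004 6.6405
66.8849 51.0953 32.3000 12.2169 2.0455
73.8059 59.3338 42.1068 21.6004 4.5061 0.0000
80.1494 66.8849 51.0953 32.3000 9.9268 0.0000 0.0000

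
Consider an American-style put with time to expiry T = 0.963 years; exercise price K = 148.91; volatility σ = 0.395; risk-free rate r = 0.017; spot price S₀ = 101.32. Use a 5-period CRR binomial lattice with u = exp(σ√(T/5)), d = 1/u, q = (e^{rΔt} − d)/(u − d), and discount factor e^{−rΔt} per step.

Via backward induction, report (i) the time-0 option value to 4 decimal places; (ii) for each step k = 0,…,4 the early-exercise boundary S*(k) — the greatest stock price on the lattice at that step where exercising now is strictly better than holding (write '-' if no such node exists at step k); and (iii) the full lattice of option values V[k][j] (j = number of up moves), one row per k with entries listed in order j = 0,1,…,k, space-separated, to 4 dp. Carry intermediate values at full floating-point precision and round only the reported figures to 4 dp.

Δt=0.19260, u=1.18928, d=0.84084, q=0.46618, disc=e^(-rΔt)=0.99673
k=5 terminal: V=max(K-S,0) → 106.3238 88.6763 63.7158 28.4119 0.0000 0.0000
k=4: j=0 S=50.6471 intr=98.2629 cont=97.7762 V=98.2629[EX]; j=1 S=71.6349 intr=77.2751 cont=76.7883 V=77.2751[EX]; j=2 S=101.3200 intr=47.5900 cont=47.1032 V=47.5900[EX]; j=3 S=143.3064 intr=5.6036 cont=15.1172 V=15.1172[hold]; j=4 S=202.6917 intr=0.0000 cont=0.0000 V=0.0000[hold]  S*(4)=101.3200
k=3: j=0 S=60.2337 intr=88.6763 cont=88.1895 V=88.6763[EX]; j=1 S=85.1942 intr=63.7158 cont=63.2290 V=63.7158[EX]; j=2 S=120.4981 intr=28.4119 cont=32.3456 V=32.3456[hold]; j=3 S=170.4318 intr=0.0000 cont=8.0434 V=8.0434[hold]  S*(3)=85.1942
k=2: j=0 S=71.6349 intr=77.2751 cont=76.7883 V=77.2751[EX]; j=1 S=101.3200 intr=47.5900 cont=48.9311 V=48.9311[hold]; j=2 S=143.3064 intr=5.6036 cont=20.9477 V=20.9477[hold]  S*(2)=71.6349
k=1: j=0 S=85.1942 intr=63.7158 cont=63.8522 V=63.8522[hold]; j=1 S=120.4981 intr=28.4119 cont=35.7684 V=35.7684[hold]  S*(1)=-
k=0: j=0 S=101.3200 intr=47.5900 cont=50.5941 V=50.5941[hold]  S*(0)=-

price = 50.5941
boundary = - - 71.6349 85.1942 101.3200
tree:
50.5941
63.8522 35.7684
77.2751 48.9311 20.9477
88.6763 63.7158 32.3456 8.0434
98.2629 77.2751 47.5900 15.1172 0.0000
106.3238 88.6763 63.7158 28.4119 0.0000 0.0000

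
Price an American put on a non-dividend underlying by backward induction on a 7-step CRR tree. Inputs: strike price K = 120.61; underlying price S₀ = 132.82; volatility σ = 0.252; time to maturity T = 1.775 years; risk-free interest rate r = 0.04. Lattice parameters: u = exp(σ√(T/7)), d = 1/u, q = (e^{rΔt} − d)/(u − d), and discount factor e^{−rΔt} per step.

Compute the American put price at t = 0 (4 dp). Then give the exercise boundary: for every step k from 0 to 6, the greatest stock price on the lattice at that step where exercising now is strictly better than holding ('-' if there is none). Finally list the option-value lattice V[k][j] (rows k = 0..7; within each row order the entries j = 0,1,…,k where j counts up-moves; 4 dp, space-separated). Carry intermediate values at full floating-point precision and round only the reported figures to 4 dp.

price = 8.7036
boundary = - - - 90.7678 79.9505 90.7678 103.0487
tree:
8.7036
13.5713 4.1709
20.5143 7.1293 1.3937
29.8422 11.9052 2.6538 0.2030
40.6595 19.2700 5.0218 0.4171 0.0000
50.1876 29.8422 9.4327 0.8571 0.0000 0.0000
58.5803 40.6595 17.5613 1.7612 0.0000 0.0000 0.0000
65.9727 50.1876 29.8422 3.6189 0.0000 0.0000 0.0000 0.0000

Δt=0.25357, u=1.13530, d=0.88082, q=0.50838, disc=e^(-rΔt)=0.98991
k=7 terminal: V=max(K-S,0) → 65.9727 50.1876 29.8422 3.6189 0.0000 0.0000 0.0000 0.0000
k=6: j=0 S=62.0297 intr=58.5803 cont=57.3631 V=58.5803[EX]; j=1 S=79.9505 intr=40.6595 cont=39.4424 V=40.6595[EX]; j=2 S=103.0487 intr=17.5613 cont=16.3442 V=17.5613[EX]; j=3 S=132.8200 intr=0.0000 cont=1.7612 V=1.7612[hold]; j=4 S=171.1925 intr=0.0000 cont=0.0000 V=0.0000[hold]; j=5 S=220.6510 intr=0.0000 cont=0.0000 V=0.0000[hold]; j=6 S=284.3983 intr=0.0000 cont=0.0000 V=0.0000[hold]  S*(6)=103.0487
k=5: j=0 S=70.4224 intr=50.1876 cont=48.9705 V=50.1876[EX]; j=1 S=90.7678 intr=29.8422 cont=28.6251 V=29.8422[EX]; j=2 S=116.9911 intr=3.6189 cont=9.4327 V=9.4327[hold]; j=3 S=150.7905 intr=0.0000 cont=0.8571 V=0.8571[hold]; j=4 S=194.3548 intr=0.0000 cont=0.0000 V=0.0000[hold]; j=5 S=250.5050 intr=0.0000 cont=0.0000 V=0.0000[hold]  S*(5)=90.7678
k=4: j=0 S=79.9505 intr=40.6595 cont=39.4424 V=40.6595[EX]; j=1 S=103.0487 intr=17.5613 cont=19.2700 V=19.2700[hold]; j=2 S=132.8200 intr=0.0000 cont=5.0218 V=5.0218[hold]; j=3 S=171.1925 intr=0.0000 cont=0.4171 V=0.4171[hold]; j=4 S=220.6510 intr=0.0000 cont=0.0000 V=0.0000[hold]  S*(4)=79.9505
k=3: j=0 S=90.7678 intr=29.8422 cont=29.4849 V=29.8422[EX]; j=1 S=116.9911 intr=3.6189 cont=11.9052 V=11.9052[hold]; j=2 S=150.7905 intr=0.0000 cont=2.6538 V=2.6538[hold]; j=3 S=194.3548 intr=0.0000 cont=0.2030 V=0.2030[hold]  S*(3)=90.7678
k=2: j=0 S=103.0487 intr=17.5613 cont=20.5143 V=20.5143[hold]; j=1 S=132.8200 intr=0.0000 cont=7.1293 V=7.1293[hold]; j=2 S=171.1925 intr=0.0000 cont=1.3937 V=1.3937[hold]  S*(2)=-
k=1: j=0 S=116.9911 intr=3.6189 cont=13.5713 V=13.5713[hold]; j=1 S=150.7905 intr=0.0000 cont=4.1709 V=4.1709[hold]  S*(1)=-
k=0: j=0 S=132.8200 intr=0.0000 cont=8.7036 V=8.7036[hold]  S*(0)=-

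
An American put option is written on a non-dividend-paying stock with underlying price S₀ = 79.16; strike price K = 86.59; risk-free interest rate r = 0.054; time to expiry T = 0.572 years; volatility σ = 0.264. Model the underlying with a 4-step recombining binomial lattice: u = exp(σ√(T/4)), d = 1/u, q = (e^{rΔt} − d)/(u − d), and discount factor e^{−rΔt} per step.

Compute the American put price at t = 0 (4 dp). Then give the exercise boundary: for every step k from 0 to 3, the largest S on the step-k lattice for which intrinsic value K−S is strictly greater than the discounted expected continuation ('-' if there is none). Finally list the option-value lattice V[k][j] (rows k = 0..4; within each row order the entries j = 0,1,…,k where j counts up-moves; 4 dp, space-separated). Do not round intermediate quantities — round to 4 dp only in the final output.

Δt=0.14300  u=1.10499  d=0.90499  q=0.51382  discount=0.99231
step 4 (expiry): payoffs max(K−S,0) = 33.4919 21.7576 7.4300 0.0000 0.0000
step 3: (k=3,j=0): S=58.6726, (K−S)⁺=27.9174, hold=27.2513 ⇒ V=27.9174 exercise | (k=3,j=1): S=71.6389, (K−S)⁺=14.9511, hold=14.2850 ⇒ V=14.9511 exercise | (k=3,j=2): S=87.4707, (K−S)⁺=0.0000, hold=3.5845 ⇒ V=3.5845 continue | (k=3,j=3): S=106.8011, (K−S)⁺=0.0000, hold=0.0000 ⇒ V=0.0000 continue  boundary S*=71.6389
step 2: (k=2,j=0): S=64.8324, (K−S)⁺=21.7576, hold=21.0915 ⇒ V=21.7576 exercise | (k=2,j=1): S=79.1600, (K−S)⁺=7.4300, hold=9.0406 ⇒ V=9.0406 continue | (k=2,j=2): S=96.6539, (K−S)⁺=0.0000, hold=1.7293 ⇒ V=1.7293 continue  boundary S*=64.8324
step 1: (k=1,j=0): S=71.6389, (K−S)⁺=14.9511, hold=15.1062 ⇒ V=15.1062 continue | (k=1,j=1): S=87.4707, (K−S)⁺=0.0000, hold=5.2432 ⇒ V=5.2432 continue  boundary S*=-
step 0: (k=0,j=0): S=79.1600, (K−S)⁺=7.4300, hold=9.9612 ⇒ V=9.9612 continue  boundary S*=-

price = 9.9612
boundary = - - 64.8324 71.6389
tree:
9.9612
15.1062 5.2432
21.7576 9.0406 1.7293
27.9174 14.9511 3.5845 0.0000
33.4919 21.7576 7.4300 0.0000 0.0000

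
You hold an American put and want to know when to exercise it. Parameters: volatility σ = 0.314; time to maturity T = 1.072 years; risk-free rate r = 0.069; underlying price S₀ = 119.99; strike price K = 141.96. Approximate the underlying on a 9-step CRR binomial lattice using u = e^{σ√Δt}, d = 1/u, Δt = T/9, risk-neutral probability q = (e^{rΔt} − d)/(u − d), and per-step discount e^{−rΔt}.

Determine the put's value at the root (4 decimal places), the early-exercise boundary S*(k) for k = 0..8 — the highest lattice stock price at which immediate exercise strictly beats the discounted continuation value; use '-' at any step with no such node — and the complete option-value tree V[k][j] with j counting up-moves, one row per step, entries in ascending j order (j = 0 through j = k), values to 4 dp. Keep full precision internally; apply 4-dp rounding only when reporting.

params: Δt=0.11911 u=1.11446 d=0.89730 q=0.51094 e^(-rΔt)=0.99182
t_9 payoffs: 96.7153 85.7652 72.1650 55.2733 34.2934 8.2361 0.0000 0.0000 0.0000 0.0000
t_8: node(8,0) S=50.4234 payoff=91.5366 vs cont=90.3747 → 91.5366 [stop]  node(8,1) S=62.6268 payoff=79.3332 vs cont=78.1713 → 79.3332 [stop]  node(8,2) S=77.7837 payoff=64.1763 vs cont=63.0144 → 64.1763 [stop]  node(8,3) S=96.6088 payoff=45.3512 vs cont=44.1892 → 45.3512 [stop]  node(8,4) S=119.9900 payoff=21.9700 vs cont=20.8081 → 21.9700 [stop]  node(8,5) S=149.0299 payoff=0.0000 vs cont=3.9950 → 3.9950 [wait]  node(8,6) S=185.0979 payoff=0.0000 vs cont=0.0000 → 0.0000 [wait]  node(8,7) S=229.8952 payoff=0.0000 vs cont=0.0000 → 0.0000 [wait]  node(8,8) S=285.5342 payoff=0.0000 vs cont=0.0000 → 0.0000 [wait]  ⇒ S*(8)=119.9900
t_7: node(7,0) S=56.1948 payoff=85.7652 vs cont=84.6033 → 85.7652 [stop]  node(7,1) S=69.7950 payoff=72.1650 vs cont=71.0031 → 72.1650 [stop]  node(7,2) S=86.6867 payoff=55.2733 vs cont=54.1113 → 55.2733 [stop]  node(7,3) S=107.6666 payoff=34.2934 vs cont=33.1315 → 34.2934 [stop]  node(7,4) S=133.7239 payoff=8.2361 vs cont=12.6813 → 12.6813 [wait]  node(7,5) S=166.0877 payoff=0.0000 vs cont=1.9378 → 1.9378 [wait]  node(7,6) S=206.2841 payoff=0.0000 vs cont=0.0000 → 0.0000 [wait]  node(7,7) S=256.2088 payoff=0.0000 vs cont=0.0000 → 0.0000 [wait]  ⇒ S*(7)=107.6666
t_6: node(6,0) S=62.6268 payoff=79.3332 vs cont=78.1713 → 79.3332 [stop]  node(6,1) S=77.7837 payoff=64.1763 vs cont=63.0144 → 64.1763 [stop]  node(6,2) S=96.6088 payoff=45.3512 vs cont=44.1892 → 45.3512 [stop]  node(6,3) S=119.9900 payoff=21.9700 vs cont=23.0607 → 23.0607 [wait]  node(6,4) S=149.0299 payoff=0.0000 vs cont=7.1332 → 7.1332 [wait]  node(6,5) S=185.0979 payoff=0.0000 vs cont=0.9400 → 0.9400 [wait]  node(6,6) S=229.8952 payoff=0.0000 vs cont=0.0000 → 0.0000 [wait]  ⇒ S*(6)=96.6088
t_5: node(5,0) S=69.7950 payoff=72.1650 vs cont=71.0031 → 72.1650 [stop]  node(5,1) S=86.6867 payoff=55.2733 vs cont=54.1113 → 55.2733 [stop]  node(5,2) S=107.6666 payoff=34.2934 vs cont=33.6842 → 34.2934 [stop]  node(5,3) S=133.7239 payoff=8.2361 vs cont=14.8006 → 14.8006 [wait]  node(5,4) S=166.0877 payoff=0.0000 vs cont=3.9364 → 3.9364 [wait]  node(5,5) S=206.2841 payoff=0.0000 vs cont=0.4559 → 0.4559 [wait]  ⇒ S*(5)=107.6666
t_4: node(4,0) S=77.7837 payoff=64.1763 vs cont=63.0144 → 64.1763 [stop]  node(4,1) S=96.6088 payoff=45.3512 vs cont=44.1892 → 45.3512 [stop]  node(4,2) S=119.9900 payoff=21.9700 vs cont=24.1347 → 24.1347 [wait]  node(4,3) S=149.0299 payoff=0.0000 vs cont=9.1740 → 9.1740 [wait]  node(4,4) S=185.0979 payoff=0.0000 vs cont=2.1404 → 2.1404 [wait]  ⇒ S*(4)=96.6088
t_3: node(3,0) S=86.6867 payoff=55.2733 vs cont=54.1113 → 55.2733 [stop]  node(3,1) S=107.6666 payoff=34.2934 vs cont=34.2284 → 34.2934 [stop]  node(3,2) S=133.7239 payoff=8.2361 vs cont=16.3557 → 16.3557 [wait]  node(3,3) S=166.0877 payoff=0.0000 vs cont=5.5346 → 5.5346 [wait]  ⇒ S*(3)=107.6666
t_2: node(2,0) S=96.6088 payoff=45.3512 vs cont=44.1892 → 45.3512 [stop]  node(2,1) S=119.9900 payoff=21.9700 vs cont=24.9227 → 24.9227 [wait]  node(2,2) S=149.0299 payoff=0.0000 vs cont=10.7382 → 10.7382 [wait]  ⇒ S*(2)=96.6088
t_1: node(1,0) S=107.6666 payoff=34.2934 vs cont=34.6278 → 34.6278 [wait]  node(1,1) S=133.7239 payoff=8.2361 vs cont=17.5307 → 17.5307 [wait]  ⇒ S*(1)=-
t_0: node(0,0) S=119.9900 payoff=21.9700 vs cont=25.6803 → 25.6803 [wait]  ⇒ S*(0)=-

price = 25.6803
boundary = - - 96.6088 107.6666 96.6088 107.6666 96.6088 107.6666 119.9900
tree:
25.6803
34.6278 17.5307
45.3512 24.9227 10.7382
55.2733 34.2934 16.3557 5.5346
64.1763 45.3512 24.1347 9.1740 2.1404
72.1650 55.2733 34.2934 14.8006 3.9364 0.4559
79.3332 64.1763 45.3512 23.0607 7.1332 0.9400 0.0000
85.7652 72.1650 55.2733 34.2934 12.6813 1.9378 0.0000 0.0000
91.5366 79.3332 64.1763 45.3512 21.9700 3.9950 0.0000 0.0000 0.0000
96.7153 85.7652 72.1650 55.2733 34.2934 8.2361 0.0000 0.0000 0.0000 0.0000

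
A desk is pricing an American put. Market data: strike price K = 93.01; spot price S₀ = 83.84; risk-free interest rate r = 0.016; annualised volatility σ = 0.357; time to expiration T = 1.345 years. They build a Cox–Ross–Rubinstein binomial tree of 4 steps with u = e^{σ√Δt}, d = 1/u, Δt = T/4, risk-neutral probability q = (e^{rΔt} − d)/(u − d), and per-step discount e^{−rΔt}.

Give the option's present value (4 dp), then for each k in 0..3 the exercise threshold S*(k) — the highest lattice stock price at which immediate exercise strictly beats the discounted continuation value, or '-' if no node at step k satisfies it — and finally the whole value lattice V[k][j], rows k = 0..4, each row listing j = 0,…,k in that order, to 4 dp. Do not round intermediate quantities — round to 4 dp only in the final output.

price = 18.9981
boundary = - - 55.4168 68.1626
tree:
18.9981
27.2835 9.5473
37.5932 15.5662 2.6320
47.9557 24.8474 4.9128 0.0000
56.3805 37.5932 9.1700 0.0000 0.0000

Δt=0.33625, u=1.23000, d=0.81301, q=0.46137, disc=e^(-rΔt)=0.99463
k=4 terminal: V=max(K-S,0) → 56.3805 37.5932 9.1700 0.0000 0.0000
k=3: j=0 S=45.0543 intr=47.9557 cont=47.4566 V=47.9557[EX]; j=1 S=68.1626 intr=24.8474 cont=24.3483 V=24.8474[EX]; j=2 S=103.1232 intr=0.0000 cont=4.9128 V=4.9128[hold]; j=3 S=156.0149 intr=0.0000 cont=0.0000 V=0.0000[hold]  S*(3)=68.1626
k=2: j=0 S=55.4168 intr=37.5932 cont=37.0942 V=37.5932[EX]; j=1 S=83.8400 intr=9.1700 cont=15.5662 V=15.5662[hold]; j=2 S=126.8415 intr=0.0000 cont=2.6320 V=2.6320[hold]  S*(2)=55.4168
k=1: j=0 S=68.1626 intr=24.8474 cont=27.2835 V=27.2835[hold]; j=1 S=103.1232 intr=0.0000 cont=9.5473 V=9.5473[hold]  S*(1)=-
k=0: j=0 S=83.8400 intr=9.1700 cont=18.9981 V=18.9981[hold]  S*(0)=-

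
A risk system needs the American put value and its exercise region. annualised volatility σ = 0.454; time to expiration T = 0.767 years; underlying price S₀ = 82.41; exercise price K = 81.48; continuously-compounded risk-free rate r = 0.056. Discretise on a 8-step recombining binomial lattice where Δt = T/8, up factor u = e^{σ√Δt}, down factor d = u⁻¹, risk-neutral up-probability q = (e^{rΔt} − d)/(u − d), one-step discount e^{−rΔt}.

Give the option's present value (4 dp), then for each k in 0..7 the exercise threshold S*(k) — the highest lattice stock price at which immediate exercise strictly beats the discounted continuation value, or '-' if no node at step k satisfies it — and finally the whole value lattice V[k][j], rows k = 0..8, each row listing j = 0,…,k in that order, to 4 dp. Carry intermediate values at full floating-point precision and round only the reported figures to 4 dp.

price = 10.6992
boundary = - - - 54.0539 46.9652 54.0539 62.2125 54.0539
tree:
10.6992
15.1552 6.0676
20.7783 9.3288 2.6582
27.4261 13.9220 4.5356 0.6861
34.5148 20.0129 7.5833 1.3369 0.0000
40.6739 27.4261 12.3321 2.6048 0.0000 0.0000
46.0253 34.5148 19.2675 5.0753 0.0000 0.0000 0.0000
50.6749 40.6739 27.4261 9.8888 0.0000 0.0000 0.0000 0.0000
54.7147 46.0253 34.5148 19.2675 0.0000 0.0000 0.0000 0.0000 0.0000

params: Δt=0.09588 u=1.15094 d=0.86886 q=0.48400 e^(-rΔt)=0.99465
t_8 payoffs: 54.7147 46.0253 34.5148 19.2675 0.0000 0.0000 0.0000 0.0000 0.0000
t_7: node(7,0) S=30.8051 payoff=50.6749 vs cont=50.2386 → 50.6749 [stop]  node(7,1) S=40.8061 payoff=40.6739 vs cont=40.2376 → 40.6739 [stop]  node(7,2) S=54.0539 payoff=27.4261 vs cont=26.9898 → 27.4261 [stop]  node(7,3) S=71.6026 payoff=9.8774 vs cont=9.8888 → 9.8888 [wait]  node(7,4) S=94.8486 payoff=0.0000 vs cont=0.0000 → 0.0000 [wait]  node(7,5) S=125.6415 payoff=0.0000 vs cont=0.0000 → 0.0000 [wait]  node(7,6) S=166.4313 payoff=0.0000 vs cont=0.0000 → 0.0000 [wait]  node(7,7) S=220.4636 payoff=0.0000 vs cont=0.0000 → 0.0000 [wait]  ⇒ S*(7)=54.0539
t_6: node(6,0) S=35.4547 payoff=46.0253 vs cont=45.5890 → 46.0253 [stop]  node(6,1) S=46.9652 payoff=34.5148 vs cont=34.0785 → 34.5148 [stop]  node(6,2) S=62.2125 payoff=19.2675 vs cont=18.8367 → 19.2675 [stop]  node(6,3) S=82.4100 payoff=0.0000 vs cont=5.0753 → 5.0753 [wait]  node(6,4) S=109.1646 payoff=0.0000 vs cont=0.0000 → 0.0000 [wait]  node(6,5) S=144.6052 payoff=0.0000 vs cont=0.0000 → 0.0000 [wait]  node(6,6) S=191.5517 payoff=0.0000 vs cont=0.0000 → 0.0000 [wait]  ⇒ S*(6)=62.2125
t_5: node(5,0) S=40.8061 payoff=40.6739 vs cont=40.2376 → 40.6739 [stop]  node(5,1) S=54.0539 payoff=27.4261 vs cont=26.9898 → 27.4261 [stop]  node(5,2) S=71.6026 payoff=9.8774 vs cont=12.3321 → 12.3321 [wait]  node(5,3) S=94.8486 payoff=0.0000 vs cont=2.6048 → 2.6048 [wait]  node(5,4) S=125.6415 payoff=0.0000 vs cont=0.0000 → 0.0000 [wait]  node(5,5) S=166.4313 payoff=0.0000 vs cont=0.0000 → 0.0000 [wait]  ⇒ S*(5)=54.0539
t_4: node(4,0) S=46.9652 payoff=34.5148 vs cont=34.0785 → 34.5148 [stop]  node(4,1) S=62.2125 payoff=19.2675 vs cont=20.0129 → 20.0129 [wait]  node(4,2) S=82.4100 payoff=0.0000 vs cont=7.5833 → 7.5833 [wait]  node(4,3) S=109.1646 payoff=0.0000 vs cont=1.3369 → 1.3369 [wait]  node(4,4) S=144.6052 payoff=0.0000 vs cont=0.0000 → 0.0000 [wait]  ⇒ S*(4)=46.9652
t_3: node(3,0) S=54.0539 payoff=27.4261 vs cont=27.3487 → 27.4261 [stop]  node(3,1) S=71.6026 payoff=9.8774 vs cont=13.9220 → 13.9220 [wait]  node(3,2) S=94.8486 payoff=0.0000 vs cont=4.5356 → 4.5356 [wait]  node(3,3) S=125.6415 payoff=0.0000 vs cont=0.6861 → 0.6861 [wait]  ⇒ S*(3)=54.0539
t_2: node(2,0) S=62.2125 payoff=19.2675 vs cont=20.7783 → 20.7783 [wait]  node(2,1) S=82.4100 payoff=0.0000 vs cont=9.3288 → 9.3288 [wait]  node(2,2) S=109.1646 payoff=0.0000 vs cont=2.6582 → 2.6582 [wait]  ⇒ S*(2)=-
t_1: node(1,0) S=71.6026 payoff=9.8774 vs cont=15.1552 → 15.1552 [wait]  node(1,1) S=94.8486 payoff=0.0000 vs cont=6.0676 → 6.0676 [wait]  ⇒ S*(1)=-
t_0: node(0,0) S=82.4100 payoff=0.0000 vs cont=10.6992 → 10.6992 [wait]  ⇒ S*(0)=-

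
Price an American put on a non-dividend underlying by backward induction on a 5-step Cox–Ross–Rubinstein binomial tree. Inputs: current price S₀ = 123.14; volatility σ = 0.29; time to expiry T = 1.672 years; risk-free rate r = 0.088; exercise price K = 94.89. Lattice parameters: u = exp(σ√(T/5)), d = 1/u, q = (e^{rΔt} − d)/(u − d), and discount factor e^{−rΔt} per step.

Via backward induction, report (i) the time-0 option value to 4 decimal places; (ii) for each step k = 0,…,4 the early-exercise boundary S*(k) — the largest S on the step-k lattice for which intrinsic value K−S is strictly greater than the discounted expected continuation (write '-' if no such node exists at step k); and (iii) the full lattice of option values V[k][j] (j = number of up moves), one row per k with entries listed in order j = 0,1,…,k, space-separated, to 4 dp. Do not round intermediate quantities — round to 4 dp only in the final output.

params: Δt=0.33440 u=1.18258 d=0.84561 q=0.54680 e^(-rΔt)=0.97100
t_5 payoffs: 41.6492 20.4328 0.0000 0.0000 0.0000 0.0000
t_4: node(4,0) S=62.9616 payoff=31.9284 vs cont=29.1767 → 31.9284 [stop]  node(4,1) S=88.0516 payoff=6.8384 vs cont=8.9916 → 8.9916 [wait]  node(4,2) S=123.1400 payoff=0.0000 vs cont=0.0000 → 0.0000 [wait]  node(4,3) S=172.2110 payoff=0.0000 vs cont=0.0000 → 0.0000 [wait]  node(4,4) S=240.8367 payoff=0.0000 vs cont=0.0000 → 0.0000 [wait]  ⇒ S*(4)=62.9616
t_3: node(3,0) S=74.4572 payoff=20.4328 vs cont=18.8244 → 20.4328 [stop]  node(3,1) S=104.1282 payoff=0.0000 vs cont=3.9569 → 3.9569 [wait]  node(3,2) S=145.6230 payoff=0.0000 vs cont=0.0000 → 0.0000 [wait]  node(3,3) S=203.6534 payoff=0.0000 vs cont=0.0000 → 0.0000 [wait]  ⇒ S*(3)=74.4572
t_2: node(2,0) S=88.0516 payoff=6.8384 vs cont=11.0925 → 11.0925 [wait]  node(2,1) S=123.1400 payoff=0.0000 vs cont=1.7412 → 1.7412 [wait]  node(2,2) S=172.2110 payoff=0.0000 vs cont=0.0000 → 0.0000 [wait]  ⇒ S*(2)=-
t_1: node(1,0) S=104.1282 payoff=0.0000 vs cont=5.8059 → 5.8059 [wait]  node(1,1) S=145.6230 payoff=0.0000 vs cont=0.7663 → 0.7663 [wait]  ⇒ S*(1)=-
t_0: node(0,0) S=123.1400 payoff=0.0000 vs cont=2.9618 → 2.9618 [wait]  ⇒ S*(0)=-

price = 2.9618
boundary = - - - 74.4572 62.9616
tree:
2.9618
5.8059 0.7663
11.0925 1.7412 0.0000
20.4328 3.9569 0.0000 0.0000
31.9284 8.9916 0.0000 0.0000 0.0000
41.6492 20.4328 0.0000 0.0000 0.0000 0.0000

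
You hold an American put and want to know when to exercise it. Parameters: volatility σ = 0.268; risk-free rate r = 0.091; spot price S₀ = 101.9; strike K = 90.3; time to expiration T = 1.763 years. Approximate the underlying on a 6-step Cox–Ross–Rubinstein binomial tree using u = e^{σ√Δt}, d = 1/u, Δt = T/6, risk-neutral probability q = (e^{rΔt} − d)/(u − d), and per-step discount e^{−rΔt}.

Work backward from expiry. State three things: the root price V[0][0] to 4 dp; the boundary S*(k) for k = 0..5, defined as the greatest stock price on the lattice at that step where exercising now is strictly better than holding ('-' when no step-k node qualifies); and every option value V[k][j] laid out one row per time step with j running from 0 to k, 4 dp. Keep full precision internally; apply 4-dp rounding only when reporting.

price = 4.6664
boundary = - - - 65.9022 76.2064 65.9022
tree:
4.6664
8.3898 1.9285
14.5987 3.8539 0.4891
24.3978 7.5060 1.1332 0.0000
33.3087 14.0936 2.6255 0.0000 0.0000
41.0147 24.3978 6.0830 0.0000 0.0000 0.0000
47.6787 33.3087 14.0936 0.0000 0.0000 0.0000 0.0000

Δt=0.29383, u=1.15636, d=0.86479, q=0.55669, disc=e^(-rΔt)=0.97362
k=6 terminal: V=max(K-S,0) → 47.6787 33.3087 14.0936 0.0000 0.0000 0.0000 0.0000
k=5: j=0 S=49.2853 intr=41.0147 cont=38.6322 V=41.0147[EX]; j=1 S=65.9022 intr=24.3978 cont=22.0152 V=24.3978[EX]; j=2 S=88.1217 intr=2.1783 cont=6.0830 V=6.0830[hold]; j=3 S=117.8326 intr=0.0000 cont=0.0000 V=0.0000[hold]; j=4 S=157.5608 intr=0.0000 cont=0.0000 V=0.0000[hold]; j=5 S=210.6836 intr=0.0000 cont=0.0000 V=0.0000[hold]  S*(5)=65.9022
k=4: j=0 S=56.9913 intr=33.3087 cont=30.9261 V=33.3087[EX]; j=1 S=76.2064 intr=14.0936 cont=13.8274 V=14.0936[EX]; j=2 S=101.9000 intr=0.0000 cont=2.6255 V=2.6255[hold]; j=3 S=136.2564 intr=0.0000 cont=0.0000 V=0.0000[hold]; j=4 S=182.1963 intr=0.0000 cont=0.0000 V=0.0000[hold]  S*(4)=76.2064
k=3: j=0 S=65.9022 intr=24.3978 cont=22.0152 V=24.3978[EX]; j=1 S=88.1217 intr=2.1783 cont=7.5060 V=7.5060[hold]; j=2 S=117.8326 intr=0.0000 cont=1.1332 V=1.1332[hold]; j=3 S=157.5608 intr=0.0000 cont=0.0000 V=0.0000[hold]  S*(3)=65.9022
k=2: j=0 S=76.2064 intr=14.0936 cont=14.5987 V=14.5987[hold]; j=1 S=101.9000 intr=0.0000 cont=3.8539 V=3.8539[hold]; j=2 S=136.2564 intr=0.0000 cont=0.4891 V=0.4891[hold]  S*(2)=-
k=1: j=0 S=88.1217 intr=2.1783 cont=8.3898 V=8.3898[hold]; j=1 S=117.8326 intr=0.0000 cont=1.9285 V=1.9285[hold]  S*(1)=-
k=0: j=0 S=101.9000 intr=0.0000 cont=4.6664 V=4.6664[hold]  S*(0)=-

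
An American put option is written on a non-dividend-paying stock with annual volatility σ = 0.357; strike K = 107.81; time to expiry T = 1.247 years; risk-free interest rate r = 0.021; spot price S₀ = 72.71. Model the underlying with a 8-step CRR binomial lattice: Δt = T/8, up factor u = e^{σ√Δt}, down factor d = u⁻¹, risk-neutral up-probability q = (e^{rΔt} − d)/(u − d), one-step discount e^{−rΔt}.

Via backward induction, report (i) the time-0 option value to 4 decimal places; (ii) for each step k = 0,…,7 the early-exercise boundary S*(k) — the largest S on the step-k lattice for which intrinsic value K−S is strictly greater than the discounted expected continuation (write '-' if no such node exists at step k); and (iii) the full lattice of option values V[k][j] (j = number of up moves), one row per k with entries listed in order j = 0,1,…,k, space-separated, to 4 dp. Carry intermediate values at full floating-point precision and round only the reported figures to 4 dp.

params: Δt=0.15588 u=1.15136 d=0.86854 q=0.47641 e^(-rΔt)=0.99673
t_8 payoffs: 84.2653 76.5982 66.4344 52.9610 35.1000 11.4228 0.0000 0.0000 0.0000
t_7: node(7,0) S=27.1085 payoff=80.7015 vs cont=80.3491 → 80.7015 [stop]  node(7,1) S=35.9361 payoff=71.8739 vs cont=71.5216 → 71.8739 [stop]  node(7,2) S=47.6383 payoff=60.1717 vs cont=59.8194 → 60.1717 [stop]  node(7,3) S=63.1512 payoff=44.6588 vs cont=44.3065 → 44.6588 [stop]  node(7,4) S=83.7157 payoff=24.0943 vs cont=23.7420 → 24.0943 [stop]  node(7,5) S=110.9767 payoff=0.0000 vs cont=5.9613 → 5.9613 [wait]  node(7,6) S=147.1150 payoff=0.0000 vs cont=0.0000 → 0.0000 [wait]  node(7,7) S=195.0214 payoff=0.0000 vs cont=0.0000 → 0.0000 [wait]  ⇒ S*(7)=83.7157
t_6: node(6,0) S=31.2118 payoff=76.5982 vs cont=76.2459 → 76.5982 [stop]  node(6,1) S=41.3756 payoff=66.4344 vs cont=66.0821 → 66.4344 [stop]  node(6,2) S=54.8490 payoff=52.9610 vs cont=52.6086 → 52.9610 [stop]  node(6,3) S=72.7100 payoff=35.1000 vs cont=34.7477 → 35.1000 [stop]  node(6,4) S=96.3872 payoff=11.4228 vs cont=15.4050 → 15.4050 [wait]  node(6,5) S=127.7746 payoff=0.0000 vs cont=3.1110 → 3.1110 [wait]  node(6,6) S=169.3829 payoff=0.0000 vs cont=0.0000 → 0.0000 [wait]  ⇒ S*(6)=72.7100
t_5: node(5,0) S=35.9361 payoff=71.8739 vs cont=71.5216 → 71.8739 [stop]  node(5,1) S=47.6383 payoff=60.1717 vs cont=59.8194 → 60.1717 [stop]  node(5,2) S=63.1512 payoff=44.6588 vs cont=44.3065 → 44.6588 [stop]  node(5,3) S=83.7157 payoff=24.0943 vs cont=25.6330 → 25.6330 [wait]  node(5,4) S=110.9767 payoff=0.0000 vs cont=9.5168 → 9.5168 [wait]  node(5,5) S=147.1150 payoff=0.0000 vs cont=1.6236 → 1.6236 [wait]  ⇒ S*(5)=63.1512
t_4: node(4,0) S=41.3756 payoff=66.4344 vs cont=66.0821 → 66.4344 [stop]  node(4,1) S=54.8490 payoff=52.9610 vs cont=52.6086 → 52.9610 [stop]  node(4,2) S=72.7100 payoff=35.1000 vs cont=35.4783 → 35.4783 [wait]  node(4,3) S=96.3872 payoff=11.4228 vs cont=17.8963 → 17.8963 [wait]  node(4,4) S=127.7746 payoff=0.0000 vs cont=5.7375 → 5.7375 [wait]  ⇒ S*(4)=54.8490
t_3: node(3,0) S=47.6383 payoff=60.1717 vs cont=59.8194 → 60.1717 [stop]  node(3,1) S=63.1512 payoff=44.6588 vs cont=44.4861 → 44.6588 [stop]  node(3,2) S=83.7157 payoff=24.0943 vs cont=27.0134 → 27.0134 [wait]  node(3,3) S=110.9767 payoff=0.0000 vs cont=12.0641 → 12.0641 [wait]  ⇒ S*(3)=63.1512
t_2: node(2,0) S=54.8490 payoff=52.9610 vs cont=52.6086 → 52.9610 [stop]  node(2,1) S=72.7100 payoff=35.1000 vs cont=36.1338 → 36.1338 [wait]  node(2,2) S=96.3872 payoff=11.4228 vs cont=19.8264 → 19.8264 [wait]  ⇒ S*(2)=54.8490
t_1: node(1,0) S=63.1512 payoff=44.6588 vs cont=44.7974 → 44.7974 [wait]  node(1,1) S=83.7157 payoff=24.0943 vs cont=28.2720 → 28.2720 [wait]  ⇒ S*(1)=-
t_0: node(0,0) S=72.7100 payoff=35.1000 vs cont=36.8038 → 36.8038 [wait]  ⇒ S*(0)=-

price = 36.8038
boundary = - - 54.8490 63.1512 54.8490 63.1512 72.7100 83.7157
tree:
36.8038
44.7974 28.2720
52.9610 36.1338 19.8264
60.1717 44.6588 27.0134 12.0641
66.4344 52.9610 35.4783 17.8963 5.7375
71.8739 60.1717 44.6588 25.6330 9.5168 1.6236
76.5982 66.4344 52.9610 35.1000 15.4050 3.1110 0.0000
80.7015 71.8739 60.1717 44.6588 24.0943 5.9613 0.0000 0.0000
84.2653 76.5982 66.4344 52.9610 35.1000 11.4228 0.0000 0.0000 0.0000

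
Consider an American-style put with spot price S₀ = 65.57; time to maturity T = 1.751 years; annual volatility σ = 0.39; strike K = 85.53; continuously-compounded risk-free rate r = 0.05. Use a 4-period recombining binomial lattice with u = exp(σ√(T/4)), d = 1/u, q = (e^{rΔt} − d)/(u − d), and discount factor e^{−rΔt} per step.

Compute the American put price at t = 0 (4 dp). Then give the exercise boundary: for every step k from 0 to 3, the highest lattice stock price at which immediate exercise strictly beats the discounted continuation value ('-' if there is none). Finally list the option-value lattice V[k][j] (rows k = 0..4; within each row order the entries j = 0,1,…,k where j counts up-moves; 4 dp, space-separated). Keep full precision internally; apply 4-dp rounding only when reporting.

price = 24.3295
boundary = - 50.6573 39.1363 50.6573
tree:
24.3295
34.8727 13.9533
46.3937 22.5680 5.2008
55.2946 34.8727 10.1886 0.0000
62.1710 46.3937 19.9600 0.0000 0.0000

params: Δt=0.43775 u=1.29438 d=0.77257 q=0.47825 e^(-rΔt)=0.97835
t_4 payoffs: 62.1710 46.3937 19.9600 0.0000 0.0000
t_3: node(3,0) S=30.2354 payoff=55.2946 vs cont=53.4429 → 55.2946 [stop]  node(3,1) S=50.6573 payoff=34.8727 vs cont=33.0210 → 34.8727 [stop]  node(3,2) S=84.8727 payoff=0.6573 vs cont=10.1886 → 10.1886 [wait]  node(3,3) S=142.1982 payoff=0.0000 vs cont=0.0000 → 0.0000 [wait]  ⇒ S*(3)=50.6573
t_2: node(2,0) S=39.1363 payoff=46.3937 vs cont=44.5420 → 46.3937 [stop]  node(2,1) S=65.5700 payoff=19.9600 vs cont=22.5680 → 22.5680 [wait]  node(2,2) S=109.8578 payoff=0.0000 vs cont=5.2008 → 5.2008 [wait]  ⇒ S*(2)=39.1363
t_1: node(1,0) S=50.6573 payoff=34.8727 vs cont=34.2413 → 34.8727 [stop]  node(1,1) S=84.8727 payoff=0.6573 vs cont=13.9533 → 13.9533 [wait]  ⇒ S*(1)=50.6573
t_0: node(0,0) S=65.5700 payoff=19.9600 vs cont=24.3295 → 24.3295 [wait]  ⇒ S*(0)=-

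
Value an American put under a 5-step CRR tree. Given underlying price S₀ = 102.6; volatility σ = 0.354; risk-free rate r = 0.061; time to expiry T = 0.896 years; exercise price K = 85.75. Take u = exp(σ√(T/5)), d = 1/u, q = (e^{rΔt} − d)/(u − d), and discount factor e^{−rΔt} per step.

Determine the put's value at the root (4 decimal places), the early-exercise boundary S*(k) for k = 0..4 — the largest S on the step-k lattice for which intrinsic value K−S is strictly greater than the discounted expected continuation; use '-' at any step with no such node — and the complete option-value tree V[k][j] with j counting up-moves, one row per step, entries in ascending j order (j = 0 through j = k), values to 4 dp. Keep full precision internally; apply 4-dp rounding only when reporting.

price = 4.2797
boundary = - - - 65.4490 56.3407
tree:
4.2797
7.4199 1.2229
12.5173 2.4684 0.0000
20.3010 4.9825 0.0000 0.0000
29.4093 10.0574 0.0000 0.0000 0.0000
37.2501 20.3010 0.0000 0.0000 0.0000 0.0000

Δt=0.17920  u=1.16167  d=0.86083  q=0.49914  discount=0.98913
step 5 (expiry): payoffs max(K−S,0) = 37.2501 20.3010 0.0000 0.0000 0.0000 0.0000
step 4: (k=4,j=0): S=56.3407, (K−S)⁺=29.4093, hold=28.4771 ⇒ V=29.4093 exercise | (k=4,j=1): S=76.0299, (K−S)⁺=9.7201, hold=10.0574 ⇒ V=10.0574 continue | (k=4,j=2): S=102.6000, (K−S)⁺=0.0000, hold=0.0000 ⇒ V=0.0000 continue | (k=4,j=3): S=138.4555, (K−S)⁺=0.0000, hold=0.0000 ⇒ V=0.0000 continue | (k=4,j=4): S=186.8413, (K−S)⁺=0.0000, hold=0.0000 ⇒ V=0.0000 continue  boundary S*=56.3407
step 3: (k=3,j=0): S=65.4490, (K−S)⁺=20.3010, hold=19.5352 ⇒ V=20.3010 exercise | (k=3,j=1): S=88.3214, (K−S)⁺=0.0000, hold=4.9825 ⇒ V=4.9825 continue | (k=3,j=2): S=119.1870, (K−S)⁺=0.0000, hold=0.0000 ⇒ V=0.0000 continue | (k=3,j=3): S=160.8390, (K−S)⁺=0.0000, hold=0.0000 ⇒ V=0.0000 continue  boundary S*=65.4490
step 2: (k=2,j=0): S=76.0299, (K−S)⁺=9.7201, hold=12.5173 ⇒ V=12.5173 continue | (k=2,j=1): S=102.6000, (K−S)⁺=0.0000, hold=2.4684 ⇒ V=2.4684 continue | (k=2,j=2): S=138.4555, (K−S)⁺=0.0000, hold=0.0000 ⇒ V=0.0000 continue  boundary S*=-
step 1: (k=1,j=0): S=88.3214, (K−S)⁺=0.0000, hold=7.4199 ⇒ V=7.4199 continue | (k=1,j=1): S=119.1870, (K−S)⁺=0.0000, hold=1.2229 ⇒ V=1.2229 continue  boundary S*=-
step 0: (k=0,j=0): S=102.6000, (K−S)⁺=0.0000, hold=4.2797 ⇒ V=4.2797 continue  boundary S*=-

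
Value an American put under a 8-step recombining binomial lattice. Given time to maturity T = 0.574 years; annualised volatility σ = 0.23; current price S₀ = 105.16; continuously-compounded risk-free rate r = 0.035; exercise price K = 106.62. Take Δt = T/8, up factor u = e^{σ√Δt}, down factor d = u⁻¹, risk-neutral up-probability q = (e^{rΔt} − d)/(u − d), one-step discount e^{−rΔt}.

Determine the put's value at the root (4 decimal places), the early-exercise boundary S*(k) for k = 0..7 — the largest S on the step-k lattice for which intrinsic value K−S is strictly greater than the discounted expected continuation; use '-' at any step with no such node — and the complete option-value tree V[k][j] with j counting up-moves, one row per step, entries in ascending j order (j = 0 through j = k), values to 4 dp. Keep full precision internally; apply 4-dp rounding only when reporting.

params: Δt=0.07175 u=1.06355 d=0.94025 q=0.50500 e^(-rΔt)=0.99749
t_8 payoffs: 42.3806 33.9569 24.4287 13.6510 1.4600 0.0000 0.0000 0.0000 0.0000
t_7: node(7,0) S=68.3216 payoff=38.2984 vs cont=38.0310 → 38.2984 [stop]  node(7,1) S=77.2805 payoff=29.3395 vs cont=29.0721 → 29.3395 [stop]  node(7,2) S=87.4142 payoff=19.2058 vs cont=18.9383 → 19.2058 [stop]  node(7,3) S=98.8768 payoff=7.7432 vs cont=7.4758 → 7.7432 [stop]  node(7,4) S=111.8425 payoff=0.0000 vs cont=0.7209 → 0.7209 [wait]  node(7,5) S=126.5083 payoff=0.0000 vs cont=0.0000 → 0.0000 [wait]  node(7,6) S=143.0972 payoff=0.0000 vs cont=0.0000 → 0.0000 [wait]  node(7,7) S=161.8614 payoff=0.0000 vs cont=0.0000 → 0.0000 [wait]  ⇒ S*(7)=98.8768
t_6: node(6,0) S=72.6631 payoff=33.9569 vs cont=33.6895 → 33.9569 [stop]  node(6,1) S=82.1913 payoff=24.4287 vs cont=24.1612 → 24.4287 [stop]  node(6,2) S=92.9690 payoff=13.6510 vs cont=13.3835 → 13.6510 [stop]  node(6,3) S=105.1600 payoff=1.4600 vs cont=4.1864 → 4.1864 [wait]  node(6,4) S=118.9496 payoff=0.0000 vs cont=0.3559 → 0.3559 [wait]  node(6,5) S=134.5473 payoff=0.0000 vs cont=0.0000 → 0.0000 [wait]  node(6,6) S=152.1904 payoff=0.0000 vs cont=0.0000 → 0.0000 [wait]  ⇒ S*(6)=92.9690
t_5: node(5,0) S=77.2805 payoff=29.3395 vs cont=29.0721 → 29.3395 [stop]  node(5,1) S=87.4142 payoff=19.2058 vs cont=18.9383 → 19.2058 [stop]  node(5,2) S=98.8768 payoff=7.7432 vs cont=8.8492 → 8.8492 [wait]  node(5,3) S=111.8425 payoff=0.0000 vs cont=2.2464 → 2.2464 [wait]  node(5,4) S=126.5083 payoff=0.0000 vs cont=0.1758 → 0.1758 [wait]  node(5,5) S=143.0972 payoff=0.0000 vs cont=0.0000 → 0.0000 [wait]  ⇒ S*(5)=87.4142
t_4: node(4,0) S=82.1913 payoff=24.4287 vs cont=24.1612 → 24.4287 [stop]  node(4,1) S=92.9690 payoff=13.6510 vs cont=13.9407 → 13.9407 [wait]  node(4,2) S=105.1600 payoff=1.4600 vs cont=5.5010 → 5.5010 [wait]  node(4,3) S=118.9496 payoff=0.0000 vs cont=1.1977 → 1.1977 [wait]  node(4,4) S=134.5473 payoff=0.0000 vs cont=0.0868 → 0.0868 [wait]  ⇒ S*(4)=82.1913
t_3: node(3,0) S=87.4142 payoff=19.2058 vs cont=19.0843 → 19.2058 [stop]  node(3,1) S=98.8768 payoff=7.7432 vs cont=9.6544 → 9.6544 [wait]  node(3,2) S=111.8425 payoff=0.0000 vs cont=3.3195 → 3.3195 [wait]  node(3,3) S=126.5083 payoff=0.0000 vs cont=0.6351 → 0.6351 [wait]  ⇒ S*(3)=87.4142
t_2: node(2,0) S=92.9690 payoff=13.6510 vs cont=14.3463 → 14.3463 [wait]  node(2,1) S=105.1600 payoff=1.4600 vs cont=6.4391 → 6.4391 [wait]  node(2,2) S=118.9496 payoff=0.0000 vs cont=1.9590 → 1.9590 [wait]  ⇒ S*(2)=-
t_1: node(1,0) S=98.8768 payoff=7.7432 vs cont=10.3272 → 10.3272 [wait]  node(1,1) S=111.8425 payoff=0.0000 vs cont=4.1662 → 4.1662 [wait]  ⇒ S*(1)=-
t_0: node(0,0) S=105.1600 payoff=1.4600 vs cont=7.1978 → 7.1978 [wait]  ⇒ S*(0)=-

price = 7.1978
boundary = - - - 87.4142 82.1913 87.4142 92.9690 98.8768
tree:
7.1978
10.3272 4.1662
14.3463 6.4391 1.9590
19.2058 9.6544 3.3195 0.6351
24.4287 13.9407 5.5010 1.1977 0.0868
29.3395 19.2058 8.8492 2.2464 0.1758 0.0000
33.9569 24.4287 13.6510 4.1864 0.3559 0.0000 0.0000
38.2984 29.3395 19.2058 7.7432 0.7209 0.0000 0.0000 0.0000
42.3806 33.9569 24.4287 13.6510 1.4600 0.0000 0.0000 0.0000 0.0000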